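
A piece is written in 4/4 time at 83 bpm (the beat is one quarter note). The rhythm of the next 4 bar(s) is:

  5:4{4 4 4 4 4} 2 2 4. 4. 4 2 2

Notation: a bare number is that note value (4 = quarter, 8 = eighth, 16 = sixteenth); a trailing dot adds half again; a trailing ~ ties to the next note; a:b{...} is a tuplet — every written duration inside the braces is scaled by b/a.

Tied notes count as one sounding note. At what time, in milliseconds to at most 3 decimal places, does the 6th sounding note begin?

note 6 onset = 4b = 2891.566ms

1. 0.0ms @ 0 + 578.313ms (4/5)
2. 578.313ms @ 4/5 + 578.313ms (4/5)
3. 1156.627ms @ 8/5 + 578.313ms (4/5)
4. 1734.94ms @ 12/5 + 578.313ms (4/5)
5. 2313.253ms @ 16/5 + 578.313ms (4/5)
6. 2891.566ms @ 4 + 1445.783ms (2)
7. 4337.349ms @ 6 + 1445.783ms (2)
8. 5783.133ms @ 8 + 1084.337ms (3/2)
9. 6867.47ms @ 19/2 + 1084.337ms (3/2)
10. 7951.807ms @ 11 + 722.892ms (1)
11. 8674.699ms @ 12 + 1445.783ms (2)
12. 10120.482ms @ 14 + 1445.783ms (2)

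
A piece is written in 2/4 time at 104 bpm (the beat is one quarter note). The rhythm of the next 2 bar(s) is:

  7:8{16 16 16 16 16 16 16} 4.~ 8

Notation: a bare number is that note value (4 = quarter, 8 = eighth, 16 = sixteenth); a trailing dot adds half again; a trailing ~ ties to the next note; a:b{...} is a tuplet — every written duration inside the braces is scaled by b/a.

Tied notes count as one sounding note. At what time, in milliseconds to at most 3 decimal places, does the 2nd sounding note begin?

1. 0.0ms @ 0 + 164.835ms (2/7)
2. 164.835ms @ 2/7 + 164.835ms (2/7)
3. 329.67ms @ 4/7 + 164.835ms (2/7)
4. 494.505ms @ 6/7 + 164.835ms (2/7)
5. 659.341ms @ 8/7 + 164.835ms (2/7)
6. 824.176ms @ 10/7 + 164.835ms (2/7)
7. 989.011ms @ 12/7 + 164.835ms (2/7)
8. 1153.846ms @ 2 + 1153.846ms (2)

note 2 onset = 2/7b = 164.835ms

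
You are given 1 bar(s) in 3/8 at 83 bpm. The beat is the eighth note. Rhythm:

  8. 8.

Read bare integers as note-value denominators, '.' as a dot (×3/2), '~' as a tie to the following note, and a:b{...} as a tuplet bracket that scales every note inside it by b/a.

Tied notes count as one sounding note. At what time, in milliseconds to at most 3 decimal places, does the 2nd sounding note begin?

note 2 onset = 3/2b = 1084.337ms

1. 0.0ms @ 0 + 1084.337ms (3/2)
2. 1084.337ms @ 3/2 + 1084.337ms (3/2)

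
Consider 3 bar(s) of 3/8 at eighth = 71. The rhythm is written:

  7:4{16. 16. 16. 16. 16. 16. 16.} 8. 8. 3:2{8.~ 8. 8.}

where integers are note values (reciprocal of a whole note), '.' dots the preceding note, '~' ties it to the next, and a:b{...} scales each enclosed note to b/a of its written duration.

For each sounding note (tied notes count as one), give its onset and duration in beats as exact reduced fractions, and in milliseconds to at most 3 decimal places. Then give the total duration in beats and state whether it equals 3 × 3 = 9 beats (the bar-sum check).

1) 0.0ms=0b +362.173ms=3/7b
2) 362.173ms=3/7b +362.173ms=3/7b
3) 724.346ms=6/7b +362.173ms=3/7b
4) 1086.519ms=9/7b +362.173ms=3/7b
5) 1448.692ms=12/7b +362.173ms=3/7b
6) 1810.865ms=15/7b +362.173ms=3/7b
7) 2173.038ms=18/7b +362.173ms=3/7b
8) 2535.211ms=3b +1267.606ms=3/2b
9) 3802.817ms=9/2b +1267.606ms=3/2b
10) 5070.423ms=6b +1690.141ms=2b
11) 6760.563ms=8b +845.07ms=1b
Σ=9b of 9 (71bpm 3/8) — PASS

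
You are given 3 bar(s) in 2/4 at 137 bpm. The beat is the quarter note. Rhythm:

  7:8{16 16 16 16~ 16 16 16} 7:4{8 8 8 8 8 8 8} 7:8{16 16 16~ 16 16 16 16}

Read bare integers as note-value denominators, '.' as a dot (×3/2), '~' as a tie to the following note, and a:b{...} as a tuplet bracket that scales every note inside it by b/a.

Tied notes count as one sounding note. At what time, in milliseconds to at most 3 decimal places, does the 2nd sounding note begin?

1. 0.0ms @ 0 + 125.13ms (2/7)
2. 125.13ms @ 2/7 + 125.13ms (2/7)
3. 250.261ms @ 4/7 + 125.13ms (2/7)
4. 375.391ms @ 6/7 + 250.261ms (4/7)
5. 625.652ms @ 10/7 + 125.13ms (2/7)
6. 750.782ms @ 12/7 + 125.13ms (2/7)
7. 875.912ms @ 2 + 125.13ms (2/7)
8. 1001.043ms @ 16/7 + 125.13ms (2/7)
9. 1126.173ms @ 18/7 + 125.13ms (2/7)
10. 1251.303ms @ 20/7 + 125.13ms (2/7)
11. 1376.434ms @ 22/7 + 125.13ms (2/7)
12. 1501.564ms @ 24/7 + 125.13ms (2/7)
13. 1626.694ms @ 26/7 + 125.13ms (2/7)
14. 1751.825ms @ 4 + 125.13ms (2/7)
15. 1876.955ms @ 30/7 + 125.13ms (2/7)
16. 2002.086ms @ 32/7 + 250.261ms (4/7)
17. 2252.346ms @ 36/7 + 125.13ms (2/7)
18. 2377.477ms @ 38/7 + 125.13ms (2/7)
19. 2502.607ms @ 40/7 + 125.13ms (2/7)

note 2 onset = 2/7b = 125.13ms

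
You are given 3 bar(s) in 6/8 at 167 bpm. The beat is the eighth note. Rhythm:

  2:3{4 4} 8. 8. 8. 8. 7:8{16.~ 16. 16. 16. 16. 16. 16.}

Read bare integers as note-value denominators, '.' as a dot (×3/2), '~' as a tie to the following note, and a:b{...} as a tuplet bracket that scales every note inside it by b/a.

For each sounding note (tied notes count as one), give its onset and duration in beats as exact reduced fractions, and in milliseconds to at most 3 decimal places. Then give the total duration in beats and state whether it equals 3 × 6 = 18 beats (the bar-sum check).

1) 0.0ms=0b +1077.844ms=3b
2) 1077.844ms=3b +1077.844ms=3b
3) 2155.689ms=6b +538.922ms=3/2b
4) 2694.611ms=15/2b +538.922ms=3/2b
5) 3233.533ms=9b +538.922ms=3/2b
6) 3772.455ms=21/2b +538.922ms=3/2b
7) 4311.377ms=12b +615.911ms=12/7b
8) 4927.288ms=96/7b +307.956ms=6/7b
9) 5235.244ms=102/7b +307.956ms=6/7b
10) 5543.199ms=108/7b +307.956ms=6/7b
11) 5851.155ms=114/7b +307.956ms=6/7b
12) 6159.11ms=120/7b +307.956ms=6/7b
Σ=18b of 18 (167bpm 6/8) — PASS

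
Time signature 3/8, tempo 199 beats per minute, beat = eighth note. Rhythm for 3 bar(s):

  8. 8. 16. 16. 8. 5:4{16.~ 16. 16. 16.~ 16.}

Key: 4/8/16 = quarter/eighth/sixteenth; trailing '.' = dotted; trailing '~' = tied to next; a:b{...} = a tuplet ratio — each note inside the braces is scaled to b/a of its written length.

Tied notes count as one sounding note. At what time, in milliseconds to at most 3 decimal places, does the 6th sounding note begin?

1. 0.0ms @ 0 + 452.261ms (3/2)
2. 452.261ms @ 3/2 + 452.261ms (3/2)
3. 904.523ms @ 3 + 226.131ms (3/4)
4. 1130.653ms @ 15/4 + 226.131ms (3/4)
5. 1356.784ms @ 9/2 + 452.261ms (3/2)
6. 1809.045ms @ 6 + 361.809ms (6/5)
7. 2170.854ms @ 36/5 + 180.905ms (3/5)
8. 2351.759ms @ 39/5 + 361.809ms (6/5)

note 6 onset = 6b = 1809.045ms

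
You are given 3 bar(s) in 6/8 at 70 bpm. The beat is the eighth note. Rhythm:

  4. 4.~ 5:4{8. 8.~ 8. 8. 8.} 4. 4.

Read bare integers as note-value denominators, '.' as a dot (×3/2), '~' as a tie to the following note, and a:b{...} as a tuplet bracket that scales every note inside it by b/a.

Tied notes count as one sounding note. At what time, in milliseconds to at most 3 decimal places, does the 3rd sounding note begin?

note 3 onset = 36/5b = 6171.429ms

1. 0.0ms @ 0 + 2571.429ms (3)
2. 2571.429ms @ 3 + 3600.0ms (21/5)
3. 6171.429ms @ 36/5 + 2057.143ms (12/5)
4. 8228.571ms @ 48/5 + 1028.571ms (6/5)
5. 9257.143ms @ 54/5 + 1028.571ms (6/5)
6. 10285.714ms @ 12 + 2571.429ms (3)
7. 12857.143ms @ 15 + 2571.429ms (3)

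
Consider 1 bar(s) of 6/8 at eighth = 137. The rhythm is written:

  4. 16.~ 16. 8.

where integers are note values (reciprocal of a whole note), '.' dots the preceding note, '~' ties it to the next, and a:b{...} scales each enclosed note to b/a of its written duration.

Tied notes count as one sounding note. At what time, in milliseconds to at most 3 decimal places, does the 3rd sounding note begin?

1. 0.0ms @ 0 + 1313.869ms (3)
2. 1313.869ms @ 3 + 656.934ms (3/2)
3. 1970.803ms @ 9/2 + 656.934ms (3/2)

note 3 onset = 9/2b = 1970.803ms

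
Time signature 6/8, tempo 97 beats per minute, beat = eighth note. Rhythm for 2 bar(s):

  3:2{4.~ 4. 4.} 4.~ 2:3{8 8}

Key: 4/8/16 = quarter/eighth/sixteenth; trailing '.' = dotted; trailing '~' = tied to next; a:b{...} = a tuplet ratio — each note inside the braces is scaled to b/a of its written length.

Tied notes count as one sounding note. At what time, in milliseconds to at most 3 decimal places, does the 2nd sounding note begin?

note 2 onset = 4b = 2474.227ms

1. 0.0ms @ 0 + 2474.227ms (4)
2. 2474.227ms @ 4 + 1237.113ms (2)
3. 3711.34ms @ 6 + 2783.505ms (9/2)
4. 6494.845ms @ 21/2 + 927.835ms (3/2)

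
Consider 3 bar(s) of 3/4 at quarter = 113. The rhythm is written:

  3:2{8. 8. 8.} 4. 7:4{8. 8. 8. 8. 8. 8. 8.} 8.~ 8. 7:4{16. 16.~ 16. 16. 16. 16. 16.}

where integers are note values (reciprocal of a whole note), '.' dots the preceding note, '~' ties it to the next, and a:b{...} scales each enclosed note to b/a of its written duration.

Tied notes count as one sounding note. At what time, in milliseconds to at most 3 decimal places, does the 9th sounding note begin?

1. 0.0ms @ 0 + 265.487ms (1/2)
2. 265.487ms @ 1/2 + 265.487ms (1/2)
3. 530.973ms @ 1 + 265.487ms (1/2)
4. 796.46ms @ 3/2 + 796.46ms (3/2)
5. 1592.92ms @ 3 + 227.56ms (3/7)
6. 1820.48ms @ 24/7 + 227.56ms (3/7)
7. 2048.04ms @ 27/7 + 227.56ms (3/7)
8. 2275.601ms @ 30/7 + 227.56ms (3/7)
9. 2503.161ms @ 33/7 + 227.56ms (3/7)
10. 2730.721ms @ 36/7 + 227.56ms (3/7)
11. 2958.281ms @ 39/7 + 227.56ms (3/7)
12. 3185.841ms @ 6 + 796.46ms (3/2)
13. 3982.301ms @ 15/2 + 113.78ms (3/14)
14. 4096.081ms @ 54/7 + 227.56ms (3/7)
15. 4323.641ms @ 57/7 + 113.78ms (3/14)
16. 4437.421ms @ 117/14 + 113.78ms (3/14)
17. 4551.201ms @ 60/7 + 113.78ms (3/14)
18. 4664.981ms @ 123/14 + 113.78ms (3/14)

note 9 onset = 33/7b = 2503.161ms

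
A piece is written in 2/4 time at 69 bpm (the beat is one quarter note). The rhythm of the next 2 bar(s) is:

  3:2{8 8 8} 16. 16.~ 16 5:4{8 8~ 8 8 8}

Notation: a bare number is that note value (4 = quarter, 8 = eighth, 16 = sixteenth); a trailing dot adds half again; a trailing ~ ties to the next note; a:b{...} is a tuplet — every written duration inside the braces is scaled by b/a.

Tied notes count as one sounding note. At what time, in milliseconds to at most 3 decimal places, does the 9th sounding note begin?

note 9 onset = 18/5b = 3130.435ms

1. 0.0ms @ 0 + 289.855ms (1/3)
2. 289.855ms @ 1/3 + 289.855ms (1/3)
3. 579.71ms @ 2/3 + 289.855ms (1/3)
4. 869.565ms @ 1 + 326.087ms (3/8)
5. 1195.652ms @ 11/8 + 543.478ms (5/8)
6. 1739.13ms @ 2 + 347.826ms (2/5)
7. 2086.957ms @ 12/5 + 695.652ms (4/5)
8. 2782.609ms @ 16/5 + 347.826ms (2/5)
9. 3130.435ms @ 18/5 + 347.826ms (2/5)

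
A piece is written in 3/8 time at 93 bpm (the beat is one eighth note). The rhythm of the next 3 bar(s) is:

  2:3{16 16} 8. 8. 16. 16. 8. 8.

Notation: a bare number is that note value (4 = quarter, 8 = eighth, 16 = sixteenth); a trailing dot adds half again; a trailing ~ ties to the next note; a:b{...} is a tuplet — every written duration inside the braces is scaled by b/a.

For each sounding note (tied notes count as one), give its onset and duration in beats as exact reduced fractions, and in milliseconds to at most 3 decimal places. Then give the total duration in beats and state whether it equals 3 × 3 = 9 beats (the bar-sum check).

1) 0.0ms=0b +483.871ms=3/4b
2) 483.871ms=3/4b +483.871ms=3/4b
3) 967.742ms=3/2b +967.742ms=3/2b
4) 1935.484ms=3b +967.742ms=3/2b
5) 2903.226ms=9/2b +483.871ms=3/4b
6) 3387.097ms=21/4b +483.871ms=3/4b
7) 3870.968ms=6b +967.742ms=3/2b
8) 4838.71ms=15/2b +967.742ms=3/2b
Σ=9b of 9 (93bpm 3/8) — PASS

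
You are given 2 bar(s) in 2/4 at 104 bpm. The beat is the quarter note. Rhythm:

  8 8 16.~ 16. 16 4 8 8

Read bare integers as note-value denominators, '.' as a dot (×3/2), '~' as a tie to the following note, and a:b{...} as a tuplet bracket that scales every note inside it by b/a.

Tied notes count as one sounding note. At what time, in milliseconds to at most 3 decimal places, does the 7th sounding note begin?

note 7 onset = 7/2b = 2019.231ms

1. 0.0ms @ 0 + 288.462ms (1/2)
2. 288.462ms @ 1/2 + 288.462ms (1/2)
3. 576.923ms @ 1 + 432.692ms (3/4)
4. 1009.615ms @ 7/4 + 144.231ms (1/4)
5. 1153.846ms @ 2 + 576.923ms (1)
6. 1730.769ms @ 3 + 288.462ms (1/2)
7. 2019.231ms @ 7/2 + 288.462ms (1/2)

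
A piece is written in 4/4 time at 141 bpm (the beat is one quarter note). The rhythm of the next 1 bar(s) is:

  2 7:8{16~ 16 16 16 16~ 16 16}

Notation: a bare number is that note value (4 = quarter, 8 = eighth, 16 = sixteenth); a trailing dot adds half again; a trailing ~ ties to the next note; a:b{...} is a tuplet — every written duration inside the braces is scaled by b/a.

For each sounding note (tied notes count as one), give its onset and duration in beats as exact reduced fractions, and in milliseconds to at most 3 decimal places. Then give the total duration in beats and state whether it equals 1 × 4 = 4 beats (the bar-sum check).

1) 0.0ms=0b +851.064ms=2b
2) 851.064ms=2b +243.161ms=4/7b
3) 1094.225ms=18/7b +121.581ms=2/7b
4) 1215.805ms=20/7b +121.581ms=2/7b
5) 1337.386ms=22/7b +243.161ms=4/7b
6) 1580.547ms=26/7b +121.581ms=2/7b
Σ=4b of 4 (141bpm 4/4) — PASS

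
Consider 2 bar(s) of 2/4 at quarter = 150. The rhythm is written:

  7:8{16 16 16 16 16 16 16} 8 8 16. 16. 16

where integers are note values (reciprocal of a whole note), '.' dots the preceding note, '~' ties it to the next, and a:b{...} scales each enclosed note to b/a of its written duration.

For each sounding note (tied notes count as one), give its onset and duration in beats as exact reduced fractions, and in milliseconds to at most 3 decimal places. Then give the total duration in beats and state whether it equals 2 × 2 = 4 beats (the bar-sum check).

1) 0.0ms=0b +114.286ms=2/7b
2) 114.286ms=2/7b +114.286ms=2/7b
3) 228.571ms=4/7b +114.286ms=2/7b
4) 342.857ms=6/7b +114.286ms=2/7b
5) 457.143ms=8/7b +114.286ms=2/7b
6) 571.429ms=10/7b +114.286ms=2/7b
7) 685.714ms=12/7b +114.286ms=2/7b
8) 800.0ms=2b +200.0ms=1/2b
9) 1000.0ms=5/2b +200.0ms=1/2b
10) 1200.0ms=3b +150.0ms=3/8b
11) 1350.0ms=27/8b +150.0ms=3/8b
12) 1500.0ms=15/4b +100.0ms=1/4b
Σ=4b of 4 (150bpm 2/4) — PASS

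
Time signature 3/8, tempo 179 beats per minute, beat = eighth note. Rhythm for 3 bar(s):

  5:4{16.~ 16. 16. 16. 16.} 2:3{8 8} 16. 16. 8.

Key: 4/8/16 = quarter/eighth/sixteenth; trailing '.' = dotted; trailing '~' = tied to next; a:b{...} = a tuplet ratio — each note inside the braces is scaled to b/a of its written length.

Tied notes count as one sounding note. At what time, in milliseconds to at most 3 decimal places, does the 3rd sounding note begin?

1. 0.0ms @ 0 + 402.235ms (6/5)
2. 402.235ms @ 6/5 + 201.117ms (3/5)
3. 603.352ms @ 9/5 + 201.117ms (3/5)
4. 804.469ms @ 12/5 + 201.117ms (3/5)
5. 1005.587ms @ 3 + 502.793ms (3/2)
6. 1508.38ms @ 9/2 + 502.793ms (3/2)
7. 2011.173ms @ 6 + 251.397ms (3/4)
8. 2262.57ms @ 27/4 + 251.397ms (3/4)
9. 2513.966ms @ 15/2 + 502.793ms (3/2)

note 3 onset = 9/5b = 603.352ms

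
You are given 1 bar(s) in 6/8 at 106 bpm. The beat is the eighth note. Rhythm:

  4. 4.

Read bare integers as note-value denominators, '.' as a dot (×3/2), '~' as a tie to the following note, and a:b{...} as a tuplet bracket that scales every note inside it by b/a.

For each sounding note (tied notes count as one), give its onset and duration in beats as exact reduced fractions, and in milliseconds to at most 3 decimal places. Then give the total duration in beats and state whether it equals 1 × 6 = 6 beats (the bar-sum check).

1) 0.0ms=0b +1698.113ms=3b
2) 1698.113ms=3b +1698.113ms=3b
Σ=6b of 6 (106bpm 6/8) — PASS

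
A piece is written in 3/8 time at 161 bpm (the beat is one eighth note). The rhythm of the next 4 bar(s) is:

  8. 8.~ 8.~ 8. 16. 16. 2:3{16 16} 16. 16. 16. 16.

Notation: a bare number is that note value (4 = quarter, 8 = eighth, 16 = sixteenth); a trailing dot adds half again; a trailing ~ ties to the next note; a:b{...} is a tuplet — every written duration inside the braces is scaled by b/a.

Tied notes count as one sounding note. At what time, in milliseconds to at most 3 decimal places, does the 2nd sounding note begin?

note 2 onset = 3/2b = 559.006ms

1. 0.0ms @ 0 + 559.006ms (3/2)
2. 559.006ms @ 3/2 + 1677.019ms (9/2)
3. 2236.025ms @ 6 + 279.503ms (3/4)
4. 2515.528ms @ 27/4 + 279.503ms (3/4)
5. 2795.031ms @ 15/2 + 279.503ms (3/4)
6. 3074.534ms @ 33/4 + 279.503ms (3/4)
7. 3354.037ms @ 9 + 279.503ms (3/4)
8. 3633.54ms @ 39/4 + 279.503ms (3/4)
9. 3913.043ms @ 21/2 + 279.503ms (3/4)
10. 4192.547ms @ 45/4 + 279.503ms (3/4)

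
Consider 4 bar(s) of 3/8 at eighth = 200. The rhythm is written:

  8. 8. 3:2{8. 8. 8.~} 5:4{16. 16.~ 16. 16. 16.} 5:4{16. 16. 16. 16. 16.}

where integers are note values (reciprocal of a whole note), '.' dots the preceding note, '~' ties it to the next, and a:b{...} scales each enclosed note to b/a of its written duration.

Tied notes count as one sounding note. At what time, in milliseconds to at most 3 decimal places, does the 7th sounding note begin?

note 7 onset = 39/5b = 2340.0ms

1. 0.0ms @ 0 + 450.0ms (3/2)
2. 450.0ms @ 3/2 + 450.0ms (3/2)
3. 900.0ms @ 3 + 300.0ms (1)
4. 1200.0ms @ 4 + 300.0ms (1)
5. 1500.0ms @ 5 + 480.0ms (8/5)
6. 1980.0ms @ 33/5 + 360.0ms (6/5)
7. 2340.0ms @ 39/5 + 180.0ms (3/5)
8. 2520.0ms @ 42/5 + 180.0ms (3/5)
9. 2700.0ms @ 9 + 180.0ms (3/5)
10. 2880.0ms @ 48/5 + 180.0ms (3/5)
11. 3060.0ms @ 51/5 + 180.0ms (3/5)
12. 3240.0ms @ 54/5 + 180.0ms (3/5)
13. 3420.0ms @ 57/5 + 180.0ms (3/5)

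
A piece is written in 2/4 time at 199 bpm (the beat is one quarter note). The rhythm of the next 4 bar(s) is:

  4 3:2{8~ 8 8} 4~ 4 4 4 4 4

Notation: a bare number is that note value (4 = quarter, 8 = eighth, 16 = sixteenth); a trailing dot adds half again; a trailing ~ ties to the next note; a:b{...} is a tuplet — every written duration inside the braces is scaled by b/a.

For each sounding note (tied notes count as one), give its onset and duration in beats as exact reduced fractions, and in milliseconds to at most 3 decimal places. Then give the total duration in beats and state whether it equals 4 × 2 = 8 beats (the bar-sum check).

1) 0.0ms=0b +301.508ms=1b
2) 301.508ms=1b +201.005ms=2/3b
3) 502.513ms=5/3b +100.503ms=1/3b
4) 603.015ms=2b +603.015ms=2b
5) 1206.03ms=4b +301.508ms=1b
6) 1507.538ms=5b +301.508ms=1b
7) 1809.045ms=6b +301.508ms=1b
8) 2110.553ms=7b +301.508ms=1b
Σ=8b of 8 (199bpm 2/4) — PASS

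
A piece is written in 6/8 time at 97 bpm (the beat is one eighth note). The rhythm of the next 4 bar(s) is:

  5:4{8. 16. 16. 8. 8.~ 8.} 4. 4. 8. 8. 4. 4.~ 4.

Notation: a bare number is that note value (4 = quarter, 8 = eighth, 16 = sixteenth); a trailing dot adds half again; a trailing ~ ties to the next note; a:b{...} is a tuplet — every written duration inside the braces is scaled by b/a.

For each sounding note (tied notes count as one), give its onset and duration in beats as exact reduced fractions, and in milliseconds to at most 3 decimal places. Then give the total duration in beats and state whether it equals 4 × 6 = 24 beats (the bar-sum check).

1) 0.0ms=0b +742.268ms=6/5b
2) 742.268ms=6/5b +371.134ms=3/5b
3) 1113.402ms=9/5b +371.134ms=3/5b
4) 1484.536ms=12/5b +742.268ms=6/5b
5) 2226.804ms=18/5b +1484.536ms=12/5b
6) 3711.34ms=6b +1855.67ms=3b
7) 5567.01ms=9b +1855.67ms=3b
8) 7422.68ms=12b +927.835ms=3/2b
9) 8350.515ms=27/2b +927.835ms=3/2b
10) 9278.351ms=15b +1855.67ms=3b
11) 11134.021ms=18b +3711.34ms=6b
Σ=24b of 24 (97bpm 6/8) — PASS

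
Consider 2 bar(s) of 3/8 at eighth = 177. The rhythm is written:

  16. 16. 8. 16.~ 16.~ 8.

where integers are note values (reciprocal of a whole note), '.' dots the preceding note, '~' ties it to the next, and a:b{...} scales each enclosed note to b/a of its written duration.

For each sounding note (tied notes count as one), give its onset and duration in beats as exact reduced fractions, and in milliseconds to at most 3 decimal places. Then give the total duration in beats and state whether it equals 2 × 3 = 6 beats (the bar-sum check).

1) 0.0ms=0b +254.237ms=3/4b
2) 254.237ms=3/4b +254.237ms=3/4b
3) 508.475ms=3/2b +508.475ms=3/2b
4) 1016.949ms=3b +1016.949ms=3b
Σ=6b of 6 (177bpm 3/8) — PASS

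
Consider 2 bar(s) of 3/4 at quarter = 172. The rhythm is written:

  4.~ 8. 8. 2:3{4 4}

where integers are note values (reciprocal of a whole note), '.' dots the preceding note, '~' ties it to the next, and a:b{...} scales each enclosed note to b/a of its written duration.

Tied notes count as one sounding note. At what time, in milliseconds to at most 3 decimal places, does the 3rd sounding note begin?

note 3 onset = 3b = 1046.512ms

1. 0.0ms @ 0 + 784.884ms (9/4)
2. 784.884ms @ 9/4 + 261.628ms (3/4)
3. 1046.512ms @ 3 + 523.256ms (3/2)
4. 1569.767ms @ 9/2 + 523.256ms (3/2)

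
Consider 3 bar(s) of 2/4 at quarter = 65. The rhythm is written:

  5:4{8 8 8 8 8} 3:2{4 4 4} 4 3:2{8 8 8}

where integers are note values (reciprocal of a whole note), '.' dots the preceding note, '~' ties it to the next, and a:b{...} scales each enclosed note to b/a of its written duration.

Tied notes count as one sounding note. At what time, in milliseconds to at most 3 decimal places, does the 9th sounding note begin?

1. 0.0ms @ 0 + 369.231ms (2/5)
2. 369.231ms @ 2/5 + 369.231ms (2/5)
3. 738.462ms @ 4/5 + 369.231ms (2/5)
4. 1107.692ms @ 6/5 + 369.231ms (2/5)
5. 1476.923ms @ 8/5 + 369.231ms (2/5)
6. 1846.154ms @ 2 + 615.385ms (2/3)
7. 2461.538ms @ 8/3 + 615.385ms (2/3)
8. 3076.923ms @ 10/3 + 615.385ms (2/3)
9. 3692.308ms @ 4 + 923.077ms (1)
10. 4615.385ms @ 5 + 307.692ms (1/3)
11. 4923.077ms @ 16/3 + 307.692ms (1/3)
12. 5230.769ms @ 17/3 + 307.692ms (1/3)

note 9 onset = 4b = 3692.308ms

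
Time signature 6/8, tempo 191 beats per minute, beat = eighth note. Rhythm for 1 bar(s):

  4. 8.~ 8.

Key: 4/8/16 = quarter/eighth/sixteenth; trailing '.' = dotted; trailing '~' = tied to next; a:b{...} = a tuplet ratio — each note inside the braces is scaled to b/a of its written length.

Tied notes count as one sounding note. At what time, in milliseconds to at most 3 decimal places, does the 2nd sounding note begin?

note 2 onset = 3b = 942.408ms

1. 0.0ms @ 0 + 942.408ms (3)
2. 942.408ms @ 3 + 942.408ms (3)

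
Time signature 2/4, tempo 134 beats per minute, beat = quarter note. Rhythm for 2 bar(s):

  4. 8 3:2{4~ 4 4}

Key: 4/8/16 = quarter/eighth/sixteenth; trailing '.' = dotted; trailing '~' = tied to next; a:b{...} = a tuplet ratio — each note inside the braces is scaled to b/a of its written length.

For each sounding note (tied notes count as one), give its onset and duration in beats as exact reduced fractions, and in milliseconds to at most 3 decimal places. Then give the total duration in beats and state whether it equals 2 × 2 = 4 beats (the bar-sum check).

1) 0.0ms=0b +671.642ms=3/2b
2) 671.642ms=3/2b +223.881ms=1/2b
3) 895.522ms=2b +597.015ms=4/3b
4) 1492.537ms=10/3b +298.507ms=2/3b
Σ=4b of 4 (134bpm 2/4) — PASS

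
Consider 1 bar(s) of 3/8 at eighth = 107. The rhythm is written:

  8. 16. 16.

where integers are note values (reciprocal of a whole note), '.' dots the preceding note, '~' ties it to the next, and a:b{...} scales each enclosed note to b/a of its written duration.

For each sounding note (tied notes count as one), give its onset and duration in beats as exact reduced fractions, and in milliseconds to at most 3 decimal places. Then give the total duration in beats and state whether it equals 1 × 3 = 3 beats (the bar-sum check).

1) 0.0ms=0b +841.121ms=3/2b
2) 841.121ms=3/2b +420.561ms=3/4b
3) 1261.682ms=9/4b +420.561ms=3/4b
Σ=3b of 3 (107bpm 3/8) — PASS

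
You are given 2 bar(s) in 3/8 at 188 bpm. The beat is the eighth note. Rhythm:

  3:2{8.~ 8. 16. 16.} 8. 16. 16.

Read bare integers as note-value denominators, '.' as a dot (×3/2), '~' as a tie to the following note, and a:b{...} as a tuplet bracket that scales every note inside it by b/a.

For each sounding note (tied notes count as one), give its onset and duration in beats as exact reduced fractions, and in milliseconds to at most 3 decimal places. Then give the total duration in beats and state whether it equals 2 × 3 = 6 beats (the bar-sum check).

1) 0.0ms=0b +638.298ms=2b
2) 638.298ms=2b +159.574ms=1/2b
3) 797.872ms=5/2b +159.574ms=1/2b
4) 957.447ms=3b +478.723ms=3/2b
5) 1436.17ms=9/2b +239.362ms=3/4b
6) 1675.532ms=21/4b +239.362ms=3/4b
Σ=6b of 6 (188bpm 3/8) — PASS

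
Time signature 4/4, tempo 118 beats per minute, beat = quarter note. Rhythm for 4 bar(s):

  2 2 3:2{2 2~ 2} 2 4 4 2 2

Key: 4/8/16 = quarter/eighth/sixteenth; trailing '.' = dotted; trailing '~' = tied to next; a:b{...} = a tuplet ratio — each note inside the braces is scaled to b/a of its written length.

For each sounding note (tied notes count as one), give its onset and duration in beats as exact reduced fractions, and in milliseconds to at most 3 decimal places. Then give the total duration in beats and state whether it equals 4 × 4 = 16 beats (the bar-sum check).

1) 0.0ms=0b +1016.949ms=2b
2) 1016.949ms=2b +1016.949ms=2b
3) 2033.898ms=4b +677.966ms=4/3b
4) 2711.864ms=16/3b +1355.932ms=8/3b
5) 4067.797ms=8b +1016.949ms=2b
6) 5084.746ms=10b +508.475ms=1b
7) 5593.22ms=11b +508.475ms=1b
8) 6101.695ms=12b +1016.949ms=2b
9) 7118.644ms=14b +1016.949ms=2b
Σ=16b of 16 (118bpm 4/4) — PASS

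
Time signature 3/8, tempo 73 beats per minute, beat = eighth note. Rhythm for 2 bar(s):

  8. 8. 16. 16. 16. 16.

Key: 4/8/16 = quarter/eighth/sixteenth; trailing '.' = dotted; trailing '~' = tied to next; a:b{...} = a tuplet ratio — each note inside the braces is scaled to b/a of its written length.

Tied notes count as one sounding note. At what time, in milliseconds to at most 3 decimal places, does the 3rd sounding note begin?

1. 0.0ms @ 0 + 1232.877ms (3/2)
2. 1232.877ms @ 3/2 + 1232.877ms (3/2)
3. 2465.753ms @ 3 + 616.438ms (3/4)
4. 3082.192ms @ 15/4 + 616.438ms (3/4)
5. 3698.63ms @ 9/2 + 616.438ms (3/4)
6. 4315.068ms @ 21/4 + 616.438ms (3/4)

note 3 onset = 3b = 2465.753ms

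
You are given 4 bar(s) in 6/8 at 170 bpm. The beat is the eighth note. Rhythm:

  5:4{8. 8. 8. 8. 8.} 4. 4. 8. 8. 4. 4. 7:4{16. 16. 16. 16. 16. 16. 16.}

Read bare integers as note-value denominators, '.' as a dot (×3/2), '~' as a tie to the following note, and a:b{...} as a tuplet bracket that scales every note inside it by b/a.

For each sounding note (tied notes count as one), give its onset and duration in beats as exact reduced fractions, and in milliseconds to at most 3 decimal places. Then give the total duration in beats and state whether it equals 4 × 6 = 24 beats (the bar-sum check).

1) 0.0ms=0b +423.529ms=6/5b
2) 423.529ms=6/5b +423.529ms=6/5b
3) 847.059ms=12/5b +423.529ms=6/5b
4) 1270.588ms=18/5b +423.529ms=6/5b
5) 1694.118ms=24/5b +423.529ms=6/5b
6) 2117.647ms=6b +1058.824ms=3b
7) 3176.471ms=9b +1058.824ms=3b
8) 4235.294ms=12b +529.412ms=3/2b
9) 4764.706ms=27/2b +529.412ms=3/2b
10) 5294.118ms=15b +1058.824ms=3b
11) 6352.941ms=18b +1058.824ms=3b
12) 7411.765ms=21b +151.261ms=3/7b
13) 7563.025ms=150/7b +151.261ms=3/7b
14) 7714.286ms=153/7b +151.261ms=3/7b
15) 7865.546ms=156/7b +151.261ms=3/7b
16) 8016.807ms=159/7b +151.261ms=3/7b
17) 8168.067ms=162/7b +151.261ms=3/7b
18) 8319.328ms=165/7b +151.261ms=3/7b
Σ=24b of 24 (170bpm 6/8) — PASS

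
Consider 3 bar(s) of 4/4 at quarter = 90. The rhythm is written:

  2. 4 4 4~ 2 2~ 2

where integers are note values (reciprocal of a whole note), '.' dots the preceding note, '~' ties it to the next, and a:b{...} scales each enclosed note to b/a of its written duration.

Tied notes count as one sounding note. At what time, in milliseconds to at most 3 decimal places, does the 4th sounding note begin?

1. 0.0ms @ 0 + 2000.0ms (3)
2. 2000.0ms @ 3 + 666.667ms (1)
3. 2666.667ms @ 4 + 666.667ms (1)
4. 3333.333ms @ 5 + 2000.0ms (3)
5. 5333.333ms @ 8 + 2666.667ms (4)

note 4 onset = 5b = 3333.333ms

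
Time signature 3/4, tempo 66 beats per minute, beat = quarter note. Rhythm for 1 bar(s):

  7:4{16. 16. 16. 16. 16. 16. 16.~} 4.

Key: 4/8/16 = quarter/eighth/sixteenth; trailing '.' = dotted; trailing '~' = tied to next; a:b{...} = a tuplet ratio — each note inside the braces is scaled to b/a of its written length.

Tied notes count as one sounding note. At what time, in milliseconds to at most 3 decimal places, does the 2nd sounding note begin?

1. 0.0ms @ 0 + 194.805ms (3/14)
2. 194.805ms @ 3/14 + 194.805ms (3/14)
3. 389.61ms @ 3/7 + 194.805ms (3/14)
4. 584.416ms @ 9/14 + 194.805ms (3/14)
5. 779.221ms @ 6/7 + 194.805ms (3/14)
6. 974.026ms @ 15/14 + 194.805ms (3/14)
7. 1168.831ms @ 9/7 + 1558.442ms (12/7)

note 2 onset = 3/14b = 194.805ms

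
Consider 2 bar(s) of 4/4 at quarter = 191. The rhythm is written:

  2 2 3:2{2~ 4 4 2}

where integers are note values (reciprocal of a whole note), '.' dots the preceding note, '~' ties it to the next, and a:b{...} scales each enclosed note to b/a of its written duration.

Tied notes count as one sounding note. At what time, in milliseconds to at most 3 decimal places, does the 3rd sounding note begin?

1. 0.0ms @ 0 + 628.272ms (2)
2. 628.272ms @ 2 + 628.272ms (2)
3. 1256.545ms @ 4 + 628.272ms (2)
4. 1884.817ms @ 6 + 209.424ms (2/3)
5. 2094.241ms @ 20/3 + 418.848ms (4/3)

note 3 onset = 4b = 1256.545ms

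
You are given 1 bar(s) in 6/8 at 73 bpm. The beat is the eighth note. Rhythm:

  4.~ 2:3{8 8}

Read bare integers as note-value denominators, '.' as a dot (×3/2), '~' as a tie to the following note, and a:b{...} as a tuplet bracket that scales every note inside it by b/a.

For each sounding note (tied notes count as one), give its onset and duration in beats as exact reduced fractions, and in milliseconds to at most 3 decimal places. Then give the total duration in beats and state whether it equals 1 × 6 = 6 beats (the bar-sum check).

1) 0.0ms=0b +3698.63ms=9/2b
2) 3698.63ms=9/2b +1232.877ms=3/2b
Σ=6b of 6 (73bpm 6/8) — PASS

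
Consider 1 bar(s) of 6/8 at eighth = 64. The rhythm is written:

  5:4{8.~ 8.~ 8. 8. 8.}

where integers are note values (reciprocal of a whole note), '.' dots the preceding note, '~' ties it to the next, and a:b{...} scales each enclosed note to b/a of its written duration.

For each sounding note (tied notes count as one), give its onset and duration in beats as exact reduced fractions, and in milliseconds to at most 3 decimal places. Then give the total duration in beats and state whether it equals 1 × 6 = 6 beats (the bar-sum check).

1) 0.0ms=0b +3375.0ms=18/5b
2) 3375.0ms=18/5b +1125.0ms=6/5b
3) 4500.0ms=24/5b +1125.0ms=6/5b
Σ=6b of 6 (64bpm 6/8) — PASS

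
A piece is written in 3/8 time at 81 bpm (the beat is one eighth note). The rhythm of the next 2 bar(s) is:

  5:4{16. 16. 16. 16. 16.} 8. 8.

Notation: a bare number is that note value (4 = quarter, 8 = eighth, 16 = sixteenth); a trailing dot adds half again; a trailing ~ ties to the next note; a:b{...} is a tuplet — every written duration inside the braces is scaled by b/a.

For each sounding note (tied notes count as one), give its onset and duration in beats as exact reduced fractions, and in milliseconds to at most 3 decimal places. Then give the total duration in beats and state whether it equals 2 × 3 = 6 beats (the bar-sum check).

1) 0.0ms=0b +444.444ms=3/5b
2) 444.444ms=3/5b +444.444ms=3/5b
3) 888.889ms=6/5b +444.444ms=3/5b
4) 1333.333ms=9/5b +444.444ms=3/5b
5) 1777.778ms=12/5b +444.444ms=3/5b
6) 2222.222ms=3b +1111.111ms=3/2b
7) 3333.333ms=9/2b +1111.111ms=3/2b
Σ=6b of 6 (81bpm 3/8) — PASS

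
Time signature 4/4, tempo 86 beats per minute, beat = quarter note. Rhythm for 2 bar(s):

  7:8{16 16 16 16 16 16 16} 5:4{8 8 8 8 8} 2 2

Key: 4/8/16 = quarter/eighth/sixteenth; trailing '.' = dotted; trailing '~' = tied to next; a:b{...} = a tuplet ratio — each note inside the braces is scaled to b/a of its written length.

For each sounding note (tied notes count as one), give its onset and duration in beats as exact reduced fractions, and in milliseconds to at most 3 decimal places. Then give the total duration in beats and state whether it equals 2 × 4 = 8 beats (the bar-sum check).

1) 0.0ms=0b +199.336ms=2/7b
2) 199.336ms=2/7b +199.336ms=2/7b
3) 398.671ms=4/7b +199.336ms=2/7b
4) 598.007ms=6/7b +199.336ms=2/7b
5) 797.342ms=8/7b +199.336ms=2/7b
6) 996.678ms=10/7b +199.336ms=2/7b
7) 1196.013ms=12/7b +199.336ms=2/7b
8) 1395.349ms=2b +279.07ms=2/5b
9) 1674.419ms=12/5b +279.07ms=2/5b
10) 1953.488ms=14/5b +279.07ms=2/5b
11) 2232.558ms=16/5b +279.07ms=2/5b
12) 2511.628ms=18/5b +279.07ms=2/5b
13) 2790.698ms=4b +1395.349ms=2b
14) 4186.047ms=6b +1395.349ms=2b
Σ=8b of 8 (86bpm 4/4) — PASS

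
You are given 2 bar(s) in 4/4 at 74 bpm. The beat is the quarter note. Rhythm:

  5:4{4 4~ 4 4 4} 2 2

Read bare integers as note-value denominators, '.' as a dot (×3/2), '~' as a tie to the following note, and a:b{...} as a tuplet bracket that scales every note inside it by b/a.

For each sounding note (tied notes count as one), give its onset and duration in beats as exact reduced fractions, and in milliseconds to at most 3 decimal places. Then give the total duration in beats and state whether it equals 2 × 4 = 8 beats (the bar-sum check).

1) 0.0ms=0b +648.649ms=4/5b
2) 648.649ms=4/5b +1297.297ms=8/5b
3) 1945.946ms=12/5b +648.649ms=4/5b
4) 2594.595ms=16/5b +648.649ms=4/5b
5) 3243.243ms=4b +1621.622ms=2b
6) 4864.865ms=6b +1621.622ms=2b
Σ=8b of 8 (74bpm 4/4) — PASS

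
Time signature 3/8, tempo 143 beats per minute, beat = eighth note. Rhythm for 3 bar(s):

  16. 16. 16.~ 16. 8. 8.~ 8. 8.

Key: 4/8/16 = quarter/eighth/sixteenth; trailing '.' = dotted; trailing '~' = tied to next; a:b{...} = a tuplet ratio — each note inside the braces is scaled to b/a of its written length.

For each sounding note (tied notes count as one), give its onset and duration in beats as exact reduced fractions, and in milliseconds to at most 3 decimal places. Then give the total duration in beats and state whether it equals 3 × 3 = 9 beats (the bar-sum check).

1) 0.0ms=0b +314.685ms=3/4b
2) 314.685ms=3/4b +314.685ms=3/4b
3) 629.371ms=3/2b +629.371ms=3/2b
4) 1258.741ms=3b +629.371ms=3/2b
5) 1888.112ms=9/2b +1258.741ms=3b
6) 3146.853ms=15/2b +629.371ms=3/2b
Σ=9b of 9 (143bpm 3/8) — PASS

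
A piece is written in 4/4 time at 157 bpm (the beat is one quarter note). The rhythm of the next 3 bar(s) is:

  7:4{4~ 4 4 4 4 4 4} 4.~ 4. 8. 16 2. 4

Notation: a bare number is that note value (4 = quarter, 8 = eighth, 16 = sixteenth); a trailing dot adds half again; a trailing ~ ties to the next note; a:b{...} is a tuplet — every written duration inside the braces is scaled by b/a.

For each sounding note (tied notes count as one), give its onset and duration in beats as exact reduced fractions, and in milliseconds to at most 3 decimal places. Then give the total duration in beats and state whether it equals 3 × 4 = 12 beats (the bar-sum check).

1) 0.0ms=0b +436.761ms=8/7b
2) 436.761ms=8/7b +218.38ms=4/7b
3) 655.141ms=12/7b +218.38ms=4/7b
4) 873.521ms=16/7b +218.38ms=4/7b
5) 1091.902ms=20/7b +218.38ms=4/7b
6) 1310.282ms=24/7b +218.38ms=4/7b
7) 1528.662ms=4b +1146.497ms=3b
8) 2675.159ms=7b +286.624ms=3/4b
9) 2961.783ms=31/4b +95.541ms=1/4b
10) 3057.325ms=8b +1146.497ms=3b
11) 4203.822ms=11b +382.166ms=1b
Σ=12b of 12 (157bpm 4/4) — PASS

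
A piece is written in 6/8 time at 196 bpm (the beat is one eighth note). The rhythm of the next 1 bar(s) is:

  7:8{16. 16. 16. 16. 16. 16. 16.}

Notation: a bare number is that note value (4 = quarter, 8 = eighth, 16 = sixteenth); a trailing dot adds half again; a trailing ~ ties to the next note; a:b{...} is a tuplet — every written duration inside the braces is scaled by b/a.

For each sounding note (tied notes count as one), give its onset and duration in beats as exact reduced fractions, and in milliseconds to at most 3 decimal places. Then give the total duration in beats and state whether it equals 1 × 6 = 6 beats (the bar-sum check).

1) 0.0ms=0b +262.391ms=6/7b
2) 262.391ms=6/7b +262.391ms=6/7b
3) 524.781ms=12/7b +262.391ms=6/7b
4) 787.172ms=18/7b +262.391ms=6/7b
5) 1049.563ms=24/7b +262.391ms=6/7b
6) 1311.953ms=30/7b +262.391ms=6/7b
7) 1574.344ms=36/7b +262.391ms=6/7b
Σ=6b of 6 (196bpm 6/8) — PASS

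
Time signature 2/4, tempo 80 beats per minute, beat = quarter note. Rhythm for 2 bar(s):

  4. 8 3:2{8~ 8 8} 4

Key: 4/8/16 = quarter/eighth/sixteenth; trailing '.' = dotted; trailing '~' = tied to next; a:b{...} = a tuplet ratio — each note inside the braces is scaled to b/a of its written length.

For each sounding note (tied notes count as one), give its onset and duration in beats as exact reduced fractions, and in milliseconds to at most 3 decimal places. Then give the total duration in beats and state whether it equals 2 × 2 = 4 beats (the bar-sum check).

1) 0.0ms=0b +1125.0ms=3/2b
2) 1125.0ms=3/2b +375.0ms=1/2b
3) 1500.0ms=2b +500.0ms=2/3b
4) 2000.0ms=8/3b +250.0ms=1/3b
5) 2250.0ms=3b +750.0ms=1b
Σ=4b of 4 (80bpm 2/4) — PASS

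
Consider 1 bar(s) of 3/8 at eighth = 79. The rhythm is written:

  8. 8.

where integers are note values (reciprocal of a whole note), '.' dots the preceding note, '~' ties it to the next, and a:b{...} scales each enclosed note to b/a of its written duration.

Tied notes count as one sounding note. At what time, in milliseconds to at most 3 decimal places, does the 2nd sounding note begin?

1. 0.0ms @ 0 + 1139.241ms (3/2)
2. 1139.241ms @ 3/2 + 1139.241ms (3/2)

note 2 onset = 3/2b = 1139.241ms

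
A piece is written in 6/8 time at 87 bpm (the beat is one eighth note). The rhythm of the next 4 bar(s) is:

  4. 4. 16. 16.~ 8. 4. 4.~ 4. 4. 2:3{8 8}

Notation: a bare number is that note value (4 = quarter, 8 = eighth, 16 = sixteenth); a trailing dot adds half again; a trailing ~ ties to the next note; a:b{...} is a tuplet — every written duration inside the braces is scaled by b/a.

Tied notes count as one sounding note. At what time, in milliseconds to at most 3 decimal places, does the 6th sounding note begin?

note 6 onset = 12b = 8275.862ms

1. 0.0ms @ 0 + 2068.966ms (3)
2. 2068.966ms @ 3 + 2068.966ms (3)
3. 4137.931ms @ 6 + 517.241ms (3/4)
4. 4655.172ms @ 27/4 + 1551.724ms (9/4)
5. 6206.897ms @ 9 + 2068.966ms (3)
6. 8275.862ms @ 12 + 4137.931ms (6)
7. 12413.793ms @ 18 + 2068.966ms (3)
8. 14482.759ms @ 21 + 1034.483ms (3/2)
9. 15517.241ms @ 45/2 + 1034.483ms (3/2)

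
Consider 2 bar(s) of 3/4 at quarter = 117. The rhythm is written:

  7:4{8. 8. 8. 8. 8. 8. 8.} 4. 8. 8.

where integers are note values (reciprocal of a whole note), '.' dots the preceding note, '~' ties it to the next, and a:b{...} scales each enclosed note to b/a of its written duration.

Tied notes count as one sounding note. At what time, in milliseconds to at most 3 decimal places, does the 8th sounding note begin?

1. 0.0ms @ 0 + 219.78ms (3/7)
2. 219.78ms @ 3/7 + 219.78ms (3/7)
3. 439.56ms @ 6/7 + 219.78ms (3/7)
4. 659.341ms @ 9/7 + 219.78ms (3/7)
5. 879.121ms @ 12/7 + 219.78ms (3/7)
6. 1098.901ms @ 15/7 + 219.78ms (3/7)
7. 1318.681ms @ 18/7 + 219.78ms (3/7)
8. 1538.462ms @ 3 + 769.231ms (3/2)
9. 2307.692ms @ 9/2 + 384.615ms (3/4)
10. 2692.308ms @ 21/4 + 384.615ms (3/4)

note 8 onset = 3b = 1538.462ms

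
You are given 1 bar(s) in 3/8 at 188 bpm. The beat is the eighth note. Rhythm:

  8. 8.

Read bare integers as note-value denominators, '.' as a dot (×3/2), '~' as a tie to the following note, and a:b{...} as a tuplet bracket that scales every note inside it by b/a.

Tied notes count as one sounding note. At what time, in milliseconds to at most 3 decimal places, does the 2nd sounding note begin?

1. 0.0ms @ 0 + 478.723ms (3/2)
2. 478.723ms @ 3/2 + 478.723ms (3/2)

note 2 onset = 3/2b = 478.723ms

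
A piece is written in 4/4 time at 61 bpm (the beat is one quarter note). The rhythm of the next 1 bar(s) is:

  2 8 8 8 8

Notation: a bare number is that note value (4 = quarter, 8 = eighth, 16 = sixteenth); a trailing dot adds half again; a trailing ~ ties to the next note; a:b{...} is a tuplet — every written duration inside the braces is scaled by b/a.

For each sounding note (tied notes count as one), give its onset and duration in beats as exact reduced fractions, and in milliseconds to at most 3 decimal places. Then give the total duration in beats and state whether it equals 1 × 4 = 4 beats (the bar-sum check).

1) 0.0ms=0b +1967.213ms=2b
2) 1967.213ms=2b +491.803ms=1/2b
3) 2459.016ms=5/2b +491.803ms=1/2b
4) 2950.82ms=3b +491.803ms=1/2b
5) 3442.623ms=7/2b +491.803ms=1/2b
Σ=4b of 4 (61bpm 4/4) — PASS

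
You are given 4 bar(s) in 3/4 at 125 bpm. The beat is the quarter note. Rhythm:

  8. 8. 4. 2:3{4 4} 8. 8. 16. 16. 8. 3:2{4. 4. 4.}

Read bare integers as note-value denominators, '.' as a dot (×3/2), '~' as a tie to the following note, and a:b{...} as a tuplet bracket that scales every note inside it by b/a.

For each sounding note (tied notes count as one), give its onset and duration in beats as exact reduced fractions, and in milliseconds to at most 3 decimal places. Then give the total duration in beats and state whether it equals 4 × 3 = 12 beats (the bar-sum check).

1) 0.0ms=0b +360.0ms=3/4b
2) 360.0ms=3/4b +360.0ms=3/4b
3) 720.0ms=3/2b +720.0ms=3/2b
4) 1440.0ms=3b +720.0ms=3/2b
5) 2160.0ms=9/2b +720.0ms=3/2b
6) 2880.0ms=6b +360.0ms=3/4b
7) 3240.0ms=27/4b +360.0ms=3/4b
8) 3600.0ms=15/2b +180.0ms=3/8b
9) 3780.0ms=63/8b +180.0ms=3/8b
10) 3960.0ms=33/4b +360.0ms=3/4b
11) 4320.0ms=9b +480.0ms=1b
12) 4800.0ms=10b +480.0ms=1b
13) 5280.0ms=11b +480.0ms=1b
Σ=12b of 12 (125bpm 3/4) — PASS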